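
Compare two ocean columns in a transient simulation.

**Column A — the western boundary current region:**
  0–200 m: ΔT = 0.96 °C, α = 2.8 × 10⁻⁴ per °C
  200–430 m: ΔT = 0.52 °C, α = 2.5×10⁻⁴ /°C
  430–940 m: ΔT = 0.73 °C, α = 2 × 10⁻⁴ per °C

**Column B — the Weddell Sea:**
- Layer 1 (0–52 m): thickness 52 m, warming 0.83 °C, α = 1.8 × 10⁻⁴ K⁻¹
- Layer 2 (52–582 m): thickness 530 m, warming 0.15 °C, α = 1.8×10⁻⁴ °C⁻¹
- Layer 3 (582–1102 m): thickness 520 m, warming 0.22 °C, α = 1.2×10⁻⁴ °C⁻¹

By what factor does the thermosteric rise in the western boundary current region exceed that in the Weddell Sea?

A 200 × 0.96 × 2.8×10⁻⁴ = 0.05376 m
A Layer 2: 230 × 0.52 × 2.5×10⁻⁴ = 0.02990 m
A 510 × 0.73 × 2×10⁻⁴ = 0.07446 m
A total: 0.15812 m
B Layer 1: 1.8×10⁻⁴ × 0.83 × 52 = 0.0077688 m
B Layer 2: 0.15 × 530 × 1.8×10⁻⁴ = 0.01431 m
B 582–1102 m: 520 × 1.2×10⁻⁴ × 0.22 = 0.013728 m
B total: 0.0358068 m
Ratio: 0.15812 / 0.0358068 ≈ 4.416

a factor of 4.4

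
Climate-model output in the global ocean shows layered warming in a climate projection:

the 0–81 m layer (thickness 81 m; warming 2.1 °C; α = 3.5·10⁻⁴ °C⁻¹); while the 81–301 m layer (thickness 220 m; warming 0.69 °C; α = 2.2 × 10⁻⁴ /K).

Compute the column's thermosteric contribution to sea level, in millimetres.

92.9 mm

0–81 m: 2.1 × 3.5×10⁻⁴ × 81 = 0.059535 m
81–301 m: 220 × 2.2×10⁻⁴ × 0.69 = 0.033396 m
Δh = 0.059535 + 0.033396 = 0.092931 m ≈ 92.9 mm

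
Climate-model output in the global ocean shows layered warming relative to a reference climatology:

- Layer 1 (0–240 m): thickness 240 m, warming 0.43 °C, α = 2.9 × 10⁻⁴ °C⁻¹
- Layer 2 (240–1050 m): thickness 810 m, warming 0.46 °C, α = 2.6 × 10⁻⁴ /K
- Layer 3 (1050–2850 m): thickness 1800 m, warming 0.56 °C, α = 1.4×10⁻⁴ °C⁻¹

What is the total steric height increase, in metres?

0.43 × 240 × 2.9×10⁻⁴ = 0.029928 m
Layer 2: 0.46 × 810 × 2.6×10⁻⁴ = 0.096876 m
1050–2850 m: 1800 × 1.4×10⁻⁴ × 0.56 = 0.14112 m
Δh = 0.029928 + 0.096876 + 0.14112 = 0.267924 m

Δh ≈ 0.268 m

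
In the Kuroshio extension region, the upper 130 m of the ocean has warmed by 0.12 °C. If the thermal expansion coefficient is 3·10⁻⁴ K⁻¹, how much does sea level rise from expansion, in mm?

Δh = αΔT·H = 3×10⁻⁴ × 0.12 × 130 = 0.00468 m

Δh ≈ 4.68 mm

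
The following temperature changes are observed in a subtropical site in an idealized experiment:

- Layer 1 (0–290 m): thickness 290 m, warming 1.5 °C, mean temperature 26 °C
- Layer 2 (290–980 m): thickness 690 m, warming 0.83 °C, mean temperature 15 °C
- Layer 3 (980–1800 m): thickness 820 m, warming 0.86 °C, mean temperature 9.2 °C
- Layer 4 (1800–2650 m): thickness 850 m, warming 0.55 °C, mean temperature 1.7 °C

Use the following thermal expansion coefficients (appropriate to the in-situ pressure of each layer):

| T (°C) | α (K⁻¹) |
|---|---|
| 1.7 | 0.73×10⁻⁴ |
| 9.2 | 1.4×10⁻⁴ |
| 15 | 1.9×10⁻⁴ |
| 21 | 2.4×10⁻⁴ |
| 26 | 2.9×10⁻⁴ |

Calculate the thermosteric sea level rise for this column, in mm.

368 mm of thermosteric rise

Layer 1 at 26 °C → α = 2.9×10⁻⁴ K⁻¹
Layer 2 at 15 °C → α = 1.9×10⁻⁴ K⁻¹
Layer 3 at 9.2 °C → α = 1.4×10⁻⁴ K⁻¹
Layer 4 at 1.7 °C → α = 0.73×10⁻⁴ K⁻¹
290 × 1.5 × 2.9×10⁻⁴ = 0.12615 m
Layer 2: 1.9×10⁻⁴ × 0.83 × 690 = 0.108813 m
1.4×10⁻⁴ × 0.86 × 820 = 0.098728 m
Layer 4: 0.73×10⁻⁴ × 0.55 × 850 = 0.0341275 m
Δh = 0.12615 + 0.108813 + 0.098728 + 0.0341275 = 0.3678185 m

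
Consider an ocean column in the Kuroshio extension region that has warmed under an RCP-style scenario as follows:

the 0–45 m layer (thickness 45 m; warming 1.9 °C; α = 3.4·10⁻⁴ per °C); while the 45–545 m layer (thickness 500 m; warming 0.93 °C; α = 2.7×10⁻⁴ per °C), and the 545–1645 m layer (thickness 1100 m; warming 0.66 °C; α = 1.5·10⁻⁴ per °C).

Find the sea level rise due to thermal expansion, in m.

about 0.26 m

0–45 m: 1.9 × 3.4×10⁻⁴ × 45 = 0.02907 m
45–545 m: 500 × 2.7×10⁻⁴ × 0.93 = 0.12555 m
Layer 3: 0.66 × 1.5×10⁻⁴ × 1100 = 0.10890 m
Δh = 0.02907 + 0.12555 + 0.10890 = 0.26352 m ≈ 0.26 m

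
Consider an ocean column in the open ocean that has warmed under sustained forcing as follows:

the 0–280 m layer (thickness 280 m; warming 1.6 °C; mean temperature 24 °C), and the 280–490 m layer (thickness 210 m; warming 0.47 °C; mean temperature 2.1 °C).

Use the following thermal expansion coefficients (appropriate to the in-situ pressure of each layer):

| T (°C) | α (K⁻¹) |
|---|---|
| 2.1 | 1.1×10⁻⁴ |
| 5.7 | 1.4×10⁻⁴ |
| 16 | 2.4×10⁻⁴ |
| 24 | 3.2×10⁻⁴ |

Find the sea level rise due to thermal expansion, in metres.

Δh ≈ 0.15 m

Layer 1 at 24 °C → α = 3.2×10⁻⁴ K⁻¹
Layer 2 at 2.1 °C → α = 1.1×10⁻⁴ K⁻¹
Layer 1: 3.2×10⁻⁴ × 1.6 × 280 = 0.14336 m
Layer 2: 210 × 1.1×10⁻⁴ × 0.47 = 0.010857 m
Δh = 0.14336 + 0.010857 = 0.154217 m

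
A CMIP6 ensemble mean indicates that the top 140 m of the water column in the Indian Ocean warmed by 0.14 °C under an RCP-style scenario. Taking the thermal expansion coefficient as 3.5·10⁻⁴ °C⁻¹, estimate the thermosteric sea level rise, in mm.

6.9 mm of thermosteric rise

Δh = αΔT·H = 3.5×10⁻⁴ × 0.14 × 140 = 0.00686 m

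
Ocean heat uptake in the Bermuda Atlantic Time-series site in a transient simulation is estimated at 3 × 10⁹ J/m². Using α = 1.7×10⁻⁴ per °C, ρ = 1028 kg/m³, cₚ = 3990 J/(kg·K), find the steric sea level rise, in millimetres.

120 mm

Δh = αQ/(ρcₚ) = 1.7×10⁻⁴ × 3×10⁹ / (1028 × 3990) ≈ 0.12434 m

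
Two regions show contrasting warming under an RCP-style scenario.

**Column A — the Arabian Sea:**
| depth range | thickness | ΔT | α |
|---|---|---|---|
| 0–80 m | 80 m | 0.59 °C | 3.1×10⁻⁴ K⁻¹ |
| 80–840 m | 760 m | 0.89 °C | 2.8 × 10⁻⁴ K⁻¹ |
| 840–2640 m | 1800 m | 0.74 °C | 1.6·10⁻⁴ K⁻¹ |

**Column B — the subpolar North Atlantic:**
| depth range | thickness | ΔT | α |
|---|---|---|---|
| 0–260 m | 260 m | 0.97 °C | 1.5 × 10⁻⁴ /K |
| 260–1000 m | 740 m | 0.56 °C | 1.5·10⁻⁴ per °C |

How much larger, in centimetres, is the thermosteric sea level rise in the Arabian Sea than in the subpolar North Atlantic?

Δh_A − Δh_B ≈ 31.7 cm

A 0–80 m: 80 × 0.59 × 3.1×10⁻⁴ = 0.014632 m
A 80–840 m: 0.89 × 760 × 2.8×10⁻⁴ = 0.189392 m
A Layer 3: 0.74 × 1800 × 1.6×10⁻⁴ = 0.21312 m
A total: 0.417144 m
B 1.5×10⁻⁴ × 0.97 × 260 = 0.03783 m
B 260–1000 m: 740 × 0.56 × 1.5×10⁻⁴ = 0.06216 m
B total: 0.09999 m
Difference: 0.417144 − 0.09999 = 0.317154 m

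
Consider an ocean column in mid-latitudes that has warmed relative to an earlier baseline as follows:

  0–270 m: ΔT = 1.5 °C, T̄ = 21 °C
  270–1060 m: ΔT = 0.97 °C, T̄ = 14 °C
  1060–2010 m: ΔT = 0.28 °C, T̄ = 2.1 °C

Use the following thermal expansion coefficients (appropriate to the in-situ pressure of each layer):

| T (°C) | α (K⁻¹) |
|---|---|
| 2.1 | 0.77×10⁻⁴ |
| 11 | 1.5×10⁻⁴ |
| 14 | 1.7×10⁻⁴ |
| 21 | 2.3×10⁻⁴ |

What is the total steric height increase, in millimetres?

Layer 1 at 21 °C → α = 2.3×10⁻⁴ K⁻¹
Layer 2 at 14 °C → α = 1.7×10⁻⁴ K⁻¹
Layer 3 at 2.1 °C → α = 0.77×10⁻⁴ K⁻¹
Layer 1: 1.5 × 270 × 2.3×10⁻⁴ = 0.09315 m
Layer 2: 790 × 0.97 × 1.7×10⁻⁴ = 0.130271 m
Layer 3: 0.77×10⁻⁴ × 950 × 0.28 = 0.020482 m
Δh = 0.09315 + 0.130271 + 0.020482 = 0.243903 m

244 mm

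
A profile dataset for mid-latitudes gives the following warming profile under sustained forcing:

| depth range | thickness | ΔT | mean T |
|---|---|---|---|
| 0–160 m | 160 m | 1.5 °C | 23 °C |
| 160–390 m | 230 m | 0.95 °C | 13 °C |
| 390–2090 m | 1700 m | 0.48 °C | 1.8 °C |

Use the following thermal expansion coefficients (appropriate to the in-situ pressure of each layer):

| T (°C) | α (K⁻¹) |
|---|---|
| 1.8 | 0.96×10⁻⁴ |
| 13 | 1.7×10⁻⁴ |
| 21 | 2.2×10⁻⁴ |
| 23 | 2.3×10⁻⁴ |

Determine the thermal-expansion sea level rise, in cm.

Layer 1 at 23 °C → α = 2.3×10⁻⁴ K⁻¹
Layer 2 at 13 °C → α = 1.7×10⁻⁴ K⁻¹
Layer 3 at 1.8 °C → α = 0.96×10⁻⁴ K⁻¹
Layer 1: 160 × 1.5 × 2.3×10⁻⁴ = 0.05520 m
160–390 m: 0.95 × 230 × 1.7×10⁻⁴ = 0.037145 m
1700 × 0.48 × 0.96×10⁻⁴ = 0.078336 m
Δh = 0.05520 + 0.037145 + 0.078336 = 0.170681 m

17.1 cm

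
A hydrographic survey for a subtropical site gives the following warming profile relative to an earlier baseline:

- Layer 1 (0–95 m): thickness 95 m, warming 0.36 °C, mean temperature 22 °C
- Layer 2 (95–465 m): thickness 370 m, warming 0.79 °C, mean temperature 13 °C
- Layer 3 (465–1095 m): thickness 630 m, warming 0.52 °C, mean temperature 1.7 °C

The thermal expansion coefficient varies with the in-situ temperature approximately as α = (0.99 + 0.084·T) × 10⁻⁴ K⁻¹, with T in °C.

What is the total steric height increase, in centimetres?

10.8 cm of thermosteric rise

Layer 1: α = (0.99 + 0.084×22)×10⁻⁴ = 2.838×10⁻⁴ K⁻¹
Layer 2: α = (0.99 + 0.084×13)×10⁻⁴ = 2.082×10⁻⁴ K⁻¹
Layer 3: α = (0.99 + 0.084×1.7)×10⁻⁴ = 1.1328×10⁻⁴ K⁻¹
95 × 2.838×10⁻⁴ × 0.36 = 0.00970596 m
2.082×10⁻⁴ × 0.79 × 370 = 0.06085686 m
Layer 3: 630 × 0.52 × 1.1328×10⁻⁴ = 0.037110528 m
Δh = 0.00970596 + 0.06085686 + 0.037110528 = 0.107673348 m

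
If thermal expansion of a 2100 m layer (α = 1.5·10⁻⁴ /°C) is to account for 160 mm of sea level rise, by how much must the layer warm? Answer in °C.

ΔT = Δh/(αH) = 0.16 / (1.5×10⁻⁴ × 2100) ≈ 0.5079 °C

ΔT ≈ 0.51 °C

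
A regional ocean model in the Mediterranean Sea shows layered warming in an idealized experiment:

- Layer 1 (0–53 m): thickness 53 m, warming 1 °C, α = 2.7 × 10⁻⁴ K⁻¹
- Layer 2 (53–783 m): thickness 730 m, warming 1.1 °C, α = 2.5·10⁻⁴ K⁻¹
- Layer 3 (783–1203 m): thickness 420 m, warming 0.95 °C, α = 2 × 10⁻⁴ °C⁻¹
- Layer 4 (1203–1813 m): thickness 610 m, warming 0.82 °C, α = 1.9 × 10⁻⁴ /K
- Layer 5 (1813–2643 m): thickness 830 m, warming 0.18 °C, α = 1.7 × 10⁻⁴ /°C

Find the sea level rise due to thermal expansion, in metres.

about 0.415 m

Layer 1: 53 × 1 × 2.7×10⁻⁴ = 0.01431 m
Layer 2: 730 × 1.1 × 2.5×10⁻⁴ = 0.20075 m
420 × 2×10⁻⁴ × 0.95 = 0.07980 m
1203–1813 m: 610 × 0.82 × 1.9×10⁻⁴ = 0.095038 m
Layer 5: 830 × 0.18 × 1.7×10⁻⁴ = 0.025398 m
Δh = 0.01431 + 0.20075 + 0.07980 + 0.095038 + 0.025398 = 0.415296 m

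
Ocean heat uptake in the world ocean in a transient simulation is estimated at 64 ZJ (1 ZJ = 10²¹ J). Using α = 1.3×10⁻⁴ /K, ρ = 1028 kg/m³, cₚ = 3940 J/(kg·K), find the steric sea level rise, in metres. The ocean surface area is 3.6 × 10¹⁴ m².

Per unit area: Q = 64×10²¹ / (3.6×10¹⁴) ≈ 1.778×10⁸ J/m²
Δh = αQ/(ρcₚ) = 1.3×10⁻⁴ × 1.778×10⁸ / (1028 × 3940) ≈ 0.0057067 m

Δh ≈ 0.0057 m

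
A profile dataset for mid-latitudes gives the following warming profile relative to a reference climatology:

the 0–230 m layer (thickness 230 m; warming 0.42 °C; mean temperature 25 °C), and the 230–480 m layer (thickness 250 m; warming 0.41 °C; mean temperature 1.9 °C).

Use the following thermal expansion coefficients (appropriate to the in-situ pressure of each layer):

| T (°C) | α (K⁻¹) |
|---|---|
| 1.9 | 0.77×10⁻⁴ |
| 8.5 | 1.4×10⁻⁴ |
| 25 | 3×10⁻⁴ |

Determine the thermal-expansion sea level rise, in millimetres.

Δh = 36.9 mm

Layer 1 at 25 °C → α = 3×10⁻⁴ K⁻¹
Layer 2 at 1.9 °C → α = 0.77×10⁻⁴ K⁻¹
Layer 1: 3×10⁻⁴ × 230 × 0.42 = 0.02898 m
Layer 2: 0.41 × 0.77×10⁻⁴ × 250 = 0.0078925 m
Δh = 0.02898 + 0.0078925 = 0.0368725 m ≈ 36.9 mm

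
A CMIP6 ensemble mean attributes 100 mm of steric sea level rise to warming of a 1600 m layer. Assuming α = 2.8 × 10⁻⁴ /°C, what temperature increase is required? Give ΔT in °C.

ΔT ≈ 0.223 °C

ΔT = Δh/(αH) = 0.1 / (2.8×10⁻⁴ × 1600) ≈ 0.2232 °C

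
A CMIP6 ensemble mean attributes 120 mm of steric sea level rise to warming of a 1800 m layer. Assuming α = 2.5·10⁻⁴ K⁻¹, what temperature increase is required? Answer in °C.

ΔT = Δh/(αH) = 0.12 / (2.5×10⁻⁴ × 1800) ≈ 0.2667 °C

ΔT ≈ 0.27 °C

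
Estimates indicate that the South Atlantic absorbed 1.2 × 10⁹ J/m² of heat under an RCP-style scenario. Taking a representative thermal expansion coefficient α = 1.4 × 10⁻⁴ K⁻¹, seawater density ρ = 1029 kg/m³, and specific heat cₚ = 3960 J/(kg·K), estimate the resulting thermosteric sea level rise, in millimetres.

41.2 mm of thermosteric rise

Δh = αQ/(ρcₚ) = 1.4×10⁻⁴ × 1.2×10⁹ / (1029 × 3960) ≈ 0.041229 m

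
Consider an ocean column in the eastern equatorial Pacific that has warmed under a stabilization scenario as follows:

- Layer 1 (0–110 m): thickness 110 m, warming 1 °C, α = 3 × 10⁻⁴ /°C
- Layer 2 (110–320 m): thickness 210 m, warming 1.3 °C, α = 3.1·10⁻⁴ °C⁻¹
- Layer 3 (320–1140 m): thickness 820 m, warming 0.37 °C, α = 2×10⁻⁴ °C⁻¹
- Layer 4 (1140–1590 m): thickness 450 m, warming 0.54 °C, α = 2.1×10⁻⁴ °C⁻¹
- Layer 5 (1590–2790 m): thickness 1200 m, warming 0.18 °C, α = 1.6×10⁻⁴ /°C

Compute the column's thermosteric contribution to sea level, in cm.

Layer 1: 1 × 110 × 3×10⁻⁴ = 0.03300 m
110–320 m: 1.3 × 210 × 3.1×10⁻⁴ = 0.08463 m
320–1140 m: 2×10⁻⁴ × 820 × 0.37 = 0.06068 m
0.54 × 450 × 2.1×10⁻⁴ = 0.05103 m
Layer 5: 0.18 × 1200 × 1.6×10⁻⁴ = 0.03456 m
Δh = 0.03300 + 0.08463 + 0.06068 + 0.05103 + 0.03456 = 0.26390 m

Δh = 26.4 cm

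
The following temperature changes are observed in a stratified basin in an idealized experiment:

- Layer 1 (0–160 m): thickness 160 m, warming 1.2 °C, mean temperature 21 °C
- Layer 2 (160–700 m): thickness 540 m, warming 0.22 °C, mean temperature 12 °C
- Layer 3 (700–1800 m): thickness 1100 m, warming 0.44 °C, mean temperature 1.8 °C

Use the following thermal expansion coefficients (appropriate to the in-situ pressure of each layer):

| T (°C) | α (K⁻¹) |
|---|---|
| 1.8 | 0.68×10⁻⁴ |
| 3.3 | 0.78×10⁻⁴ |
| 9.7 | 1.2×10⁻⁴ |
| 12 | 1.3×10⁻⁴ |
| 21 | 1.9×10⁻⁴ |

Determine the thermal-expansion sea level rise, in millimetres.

Layer 1 at 21 °C → α = 1.9×10⁻⁴ K⁻¹
Layer 2 at 12 °C → α = 1.3×10⁻⁴ K⁻¹
Layer 3 at 1.8 °C → α = 0.68×10⁻⁴ K⁻¹
0–160 m: 1.9×10⁻⁴ × 160 × 1.2 = 0.03648 m
Layer 2: 1.3×10⁻⁴ × 540 × 0.22 = 0.015444 m
0.44 × 1100 × 0.68×10⁻⁴ = 0.032912 m
Δh = 0.03648 + 0.015444 + 0.032912 = 0.084836 m

84.8 mm of thermosteric rise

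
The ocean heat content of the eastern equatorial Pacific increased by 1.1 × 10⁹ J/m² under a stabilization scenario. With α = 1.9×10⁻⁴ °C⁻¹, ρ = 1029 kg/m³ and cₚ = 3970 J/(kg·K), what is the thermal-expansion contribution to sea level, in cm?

Δh ≈ 5.12 cm

Δh = αQ/(ρcₚ) = 1.9×10⁻⁴ × 1.1×10⁹ / (1029 × 3970) ≈ 0.051161 m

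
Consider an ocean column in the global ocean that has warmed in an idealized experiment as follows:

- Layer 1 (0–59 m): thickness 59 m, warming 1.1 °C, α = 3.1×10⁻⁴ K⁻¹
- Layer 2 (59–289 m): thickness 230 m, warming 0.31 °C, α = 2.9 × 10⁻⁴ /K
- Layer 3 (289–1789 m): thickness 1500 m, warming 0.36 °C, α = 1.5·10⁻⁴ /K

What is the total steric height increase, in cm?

3.1×10⁻⁴ × 59 × 1.1 = 0.020119 m
59–289 m: 0.31 × 2.9×10⁻⁴ × 230 = 0.020677 m
Layer 3: 0.36 × 1.5×10⁻⁴ × 1500 = 0.08100 m
Δh = 0.020119 + 0.020677 + 0.08100 = 0.121796 m

12 cm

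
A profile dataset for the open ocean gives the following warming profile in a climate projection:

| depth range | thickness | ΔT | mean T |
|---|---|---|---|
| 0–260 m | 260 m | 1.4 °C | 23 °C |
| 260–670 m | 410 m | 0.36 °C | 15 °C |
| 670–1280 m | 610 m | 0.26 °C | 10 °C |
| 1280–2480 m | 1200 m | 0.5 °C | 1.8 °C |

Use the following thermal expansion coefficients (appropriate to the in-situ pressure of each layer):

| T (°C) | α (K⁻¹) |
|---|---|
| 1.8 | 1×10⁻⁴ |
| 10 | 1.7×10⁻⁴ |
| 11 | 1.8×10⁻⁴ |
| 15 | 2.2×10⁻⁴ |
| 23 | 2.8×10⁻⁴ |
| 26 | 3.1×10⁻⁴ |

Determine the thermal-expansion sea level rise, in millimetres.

Layer 1 at 23 °C → α = 2.8×10⁻⁴ K⁻¹
Layer 2 at 15 °C → α = 2.2×10⁻⁴ K⁻¹
Layer 3 at 10 °C → α = 1.7×10⁻⁴ K⁻¹
Layer 4 at 1.8 °C → α = 1×10⁻⁴ K⁻¹
260 × 1.4 × 2.8×10⁻⁴ = 0.10192 m
Layer 2: 410 × 0.36 × 2.2×10⁻⁴ = 0.032472 m
Layer 3: 1.7×10⁻⁴ × 610 × 0.26 = 0.026962 m
Layer 4: 0.5 × 1×10⁻⁴ × 1200 = 0.06000 m
Δh = 0.10192 + 0.032472 + 0.026962 + 0.06000 = 0.221354 m ≈ 221 mm

Δh ≈ 221 mm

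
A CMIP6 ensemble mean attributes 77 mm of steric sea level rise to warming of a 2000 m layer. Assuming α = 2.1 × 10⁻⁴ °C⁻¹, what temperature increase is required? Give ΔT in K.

ΔT = Δh/(αH) = 0.077 / (2.1×10⁻⁴ × 2000) ≈ 0.1833 K

ΔT ≈ 0.183 K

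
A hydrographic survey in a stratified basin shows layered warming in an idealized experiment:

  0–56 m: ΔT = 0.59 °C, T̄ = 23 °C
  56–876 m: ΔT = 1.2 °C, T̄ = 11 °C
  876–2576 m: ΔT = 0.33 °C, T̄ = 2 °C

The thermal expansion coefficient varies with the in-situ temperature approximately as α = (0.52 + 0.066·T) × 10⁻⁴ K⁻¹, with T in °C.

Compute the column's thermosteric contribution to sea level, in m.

Δh = 0.166 m

Layer 1: α = (0.52 + 0.066×23)×10⁻⁴ = 2.038×10⁻⁴ K⁻¹
Layer 2: α = (0.52 + 0.066×11)×10⁻⁴ = 1.246×10⁻⁴ K⁻¹
Layer 3: α = (0.52 + 0.066×2)×10⁻⁴ = 0.652×10⁻⁴ K⁻¹
0–56 m: 2.038×10⁻⁴ × 0.59 × 56 = 0.006733552 m
Layer 2: 1.2 × 820 × 1.246×10⁻⁴ = 0.1226064 m
876–2576 m: 1700 × 0.652×10⁻⁴ × 0.33 = 0.0365772 m
Δh = 0.006733552 + 0.1226064 + 0.0365772 = 0.165917152 m ≈ 0.166 m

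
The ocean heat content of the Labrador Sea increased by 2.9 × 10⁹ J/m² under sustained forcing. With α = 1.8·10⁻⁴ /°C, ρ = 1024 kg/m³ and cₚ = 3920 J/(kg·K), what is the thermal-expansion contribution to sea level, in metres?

0.130 m

Δh = αQ/(ρcₚ) = 1.8×10⁻⁴ × 2.9×10⁹ / (1024 × 3920) ≈ 0.13004 m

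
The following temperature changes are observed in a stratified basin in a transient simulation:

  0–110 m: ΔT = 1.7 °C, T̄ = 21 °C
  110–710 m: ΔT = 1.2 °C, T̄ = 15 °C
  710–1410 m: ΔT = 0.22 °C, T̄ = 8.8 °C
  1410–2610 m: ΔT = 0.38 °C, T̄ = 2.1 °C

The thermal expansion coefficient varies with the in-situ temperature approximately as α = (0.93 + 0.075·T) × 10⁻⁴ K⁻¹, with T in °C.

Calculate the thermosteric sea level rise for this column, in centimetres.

Layer 1: α = (0.93 + 0.075×21)×10⁻⁴ = 2.505×10⁻⁴ K⁻¹
Layer 2: α = (0.93 + 0.075×15)×10⁻⁴ = 2.055×10⁻⁴ K⁻¹
Layer 3: α = (0.93 + 0.075×8.8)×10⁻⁴ = 1.59×10⁻⁴ K⁻¹
Layer 4: α = (0.93 + 0.075×2.1)×10⁻⁴ = 1.0875×10⁻⁴ K⁻¹
110 × 1.7 × 2.505×10⁻⁴ = 0.0468435 m
Layer 2: 600 × 1.2 × 2.055×10⁻⁴ = 0.14796 m
710–1410 m: 1.59×10⁻⁴ × 0.22 × 700 = 0.024486 m
Layer 4: 1200 × 0.38 × 1.0875×10⁻⁴ = 0.04959 m
Δh = 0.0468435 + 0.14796 + 0.024486 + 0.04959 = 0.2688795 m ≈ 27 cm

27 cm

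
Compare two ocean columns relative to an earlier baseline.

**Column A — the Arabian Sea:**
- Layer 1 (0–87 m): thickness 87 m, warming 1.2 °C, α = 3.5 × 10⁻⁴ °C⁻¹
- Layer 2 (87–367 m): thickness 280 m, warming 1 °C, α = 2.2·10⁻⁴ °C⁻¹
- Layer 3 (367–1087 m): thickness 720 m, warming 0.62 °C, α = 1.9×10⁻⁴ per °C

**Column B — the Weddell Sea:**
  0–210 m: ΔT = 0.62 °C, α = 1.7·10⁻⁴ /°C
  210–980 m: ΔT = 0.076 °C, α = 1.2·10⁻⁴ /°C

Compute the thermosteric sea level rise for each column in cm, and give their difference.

Δh_A ≈ 18.3 cm, Δh_B ≈ 2.92 cm; difference ≈ 15.4 cm

A 1.2 × 3.5×10⁻⁴ × 87 = 0.03654 m
A 87–367 m: 280 × 1 × 2.2×10⁻⁴ = 0.06160 m
A 0.62 × 720 × 1.9×10⁻⁴ = 0.084816 m
A total: 0.182956 m
B Layer 1: 1.7×10⁻⁴ × 210 × 0.62 = 0.022134 m
B Layer 2: 1.2×10⁻⁴ × 0.076 × 770 = 0.0070224 m
B total: 0.0291564 m
Difference: 0.182956 − 0.0291564 = 0.1537996 m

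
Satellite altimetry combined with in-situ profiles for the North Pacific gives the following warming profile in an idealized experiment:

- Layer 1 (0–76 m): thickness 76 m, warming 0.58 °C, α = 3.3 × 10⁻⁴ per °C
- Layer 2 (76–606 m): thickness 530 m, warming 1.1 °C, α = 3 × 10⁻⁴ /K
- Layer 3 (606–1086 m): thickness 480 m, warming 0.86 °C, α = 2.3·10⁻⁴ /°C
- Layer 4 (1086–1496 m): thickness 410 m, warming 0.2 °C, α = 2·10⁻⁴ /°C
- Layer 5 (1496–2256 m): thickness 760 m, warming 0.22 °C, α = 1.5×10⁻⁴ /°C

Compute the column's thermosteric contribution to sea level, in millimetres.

Layer 1: 0.58 × 3.3×10⁻⁴ × 76 = 0.0145464 m
76–606 m: 3×10⁻⁴ × 530 × 1.1 = 0.17490 m
480 × 0.86 × 2.3×10⁻⁴ = 0.094944 m
0.2 × 410 × 2×10⁻⁴ = 0.01640 m
1496–2256 m: 1.5×10⁻⁴ × 0.22 × 760 = 0.02508 m
Δh = 0.0145464 + 0.17490 + 0.094944 + 0.01640 + 0.02508 = 0.3258704 m

326 mm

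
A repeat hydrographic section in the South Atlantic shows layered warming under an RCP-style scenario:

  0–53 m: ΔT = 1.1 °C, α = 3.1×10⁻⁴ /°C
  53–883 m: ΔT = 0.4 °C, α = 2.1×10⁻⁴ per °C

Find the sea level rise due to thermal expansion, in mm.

87.8 mm of thermosteric rise

Layer 1: 3.1×10⁻⁴ × 53 × 1.1 = 0.018073 m
53–883 m: 0.4 × 2.1×10⁻⁴ × 830 = 0.06972 m
Δh = 0.018073 + 0.06972 = 0.087793 m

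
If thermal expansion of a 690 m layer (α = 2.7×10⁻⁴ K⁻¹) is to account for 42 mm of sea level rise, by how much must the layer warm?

ΔT = Δh/(αH) = 0.042 / (2.7×10⁻⁴ × 690) ≈ 0.2254 K

0.23 K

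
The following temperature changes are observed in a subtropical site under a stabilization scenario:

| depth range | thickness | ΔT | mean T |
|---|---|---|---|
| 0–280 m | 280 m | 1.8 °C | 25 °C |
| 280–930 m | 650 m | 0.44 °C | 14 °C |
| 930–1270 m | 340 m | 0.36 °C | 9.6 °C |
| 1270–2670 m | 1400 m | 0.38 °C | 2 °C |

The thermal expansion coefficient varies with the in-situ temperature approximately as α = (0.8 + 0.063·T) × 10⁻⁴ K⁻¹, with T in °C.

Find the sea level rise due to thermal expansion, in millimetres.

Layer 1: α = (0.8 + 0.063×25)×10⁻⁴ = 2.375×10⁻⁴ K⁻¹
Layer 2: α = (0.8 + 0.063×14)×10⁻⁴ = 1.682×10⁻⁴ K⁻¹
Layer 3: α = (0.8 + 0.063×9.6)×10⁻⁴ = 1.4048×10⁻⁴ K⁻¹
Layer 4: α = (0.8 + 0.063×2)×10⁻⁴ = 0.926×10⁻⁴ K⁻¹
2.375×10⁻⁴ × 1.8 × 280 = 0.11970 m
0.44 × 1.682×10⁻⁴ × 650 = 0.0481052 m
1.4048×10⁻⁴ × 0.36 × 340 = 0.017194752 m
Layer 4: 0.926×10⁻⁴ × 0.38 × 1400 = 0.0492632 m
Δh = 0.11970 + 0.0481052 + 0.017194752 + 0.0492632 = 0.234263152 m

Δh = 234 mm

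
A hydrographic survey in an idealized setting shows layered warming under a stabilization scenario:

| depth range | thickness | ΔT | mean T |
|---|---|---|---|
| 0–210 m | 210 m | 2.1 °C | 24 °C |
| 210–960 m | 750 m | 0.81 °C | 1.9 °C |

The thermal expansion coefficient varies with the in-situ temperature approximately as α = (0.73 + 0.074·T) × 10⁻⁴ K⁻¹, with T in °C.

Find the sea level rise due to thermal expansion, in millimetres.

about 163 mm

Layer 1: α = (0.73 + 0.074×24)×10⁻⁴ = 2.506×10⁻⁴ K⁻¹
Layer 2: α = (0.73 + 0.074×1.9)×10⁻⁴ = 0.8706×10⁻⁴ K⁻¹
0–210 m: 210 × 2.506×10⁻⁴ × 2.1 = 0.1105146 m
210–960 m: 0.8706×10⁻⁴ × 0.81 × 750 = 0.05288895 m
Δh = 0.1105146 + 0.05288895 = 0.16340355 m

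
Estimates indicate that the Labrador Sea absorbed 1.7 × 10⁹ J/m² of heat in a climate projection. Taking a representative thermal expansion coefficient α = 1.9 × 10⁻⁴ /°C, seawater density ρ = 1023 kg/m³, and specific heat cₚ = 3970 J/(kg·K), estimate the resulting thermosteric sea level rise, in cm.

Δh = αQ/(ρcₚ) = 1.9×10⁻⁴ × 1.7×10⁹ / (1023 × 3970) ≈ 0.079531 m

Δh ≈ 8.0 cm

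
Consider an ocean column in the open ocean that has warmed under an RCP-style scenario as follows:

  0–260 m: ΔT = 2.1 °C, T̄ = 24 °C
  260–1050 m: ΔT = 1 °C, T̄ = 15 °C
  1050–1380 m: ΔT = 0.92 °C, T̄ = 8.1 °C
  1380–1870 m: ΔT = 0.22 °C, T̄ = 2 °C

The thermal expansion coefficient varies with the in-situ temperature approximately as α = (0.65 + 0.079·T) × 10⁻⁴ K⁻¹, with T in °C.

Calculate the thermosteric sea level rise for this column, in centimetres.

Layer 1: α = (0.65 + 0.079×24)×10⁻⁴ = 2.546×10⁻⁴ K⁻¹
Layer 2: α = (0.65 + 0.079×15)×10⁻⁴ = 1.835×10⁻⁴ K⁻¹
Layer 3: α = (0.65 + 0.079×8.1)×10⁻⁴ = 1.2899×10⁻⁴ K⁻¹
Layer 4: α = (0.65 + 0.079×2)×10⁻⁴ = 0.808×10⁻⁴ K⁻¹
260 × 2.1 × 2.546×10⁻⁴ = 0.1390116 m
260–1050 m: 1 × 790 × 1.835×10⁻⁴ = 0.144965 m
Layer 3: 330 × 1.2899×10⁻⁴ × 0.92 = 0.039161364 m
1380–1870 m: 0.808×10⁻⁴ × 0.22 × 490 = 0.00871024 m
Δh = 0.1390116 + 0.144965 + 0.039161364 + 0.00871024 = 0.331848204 m

33.2 cm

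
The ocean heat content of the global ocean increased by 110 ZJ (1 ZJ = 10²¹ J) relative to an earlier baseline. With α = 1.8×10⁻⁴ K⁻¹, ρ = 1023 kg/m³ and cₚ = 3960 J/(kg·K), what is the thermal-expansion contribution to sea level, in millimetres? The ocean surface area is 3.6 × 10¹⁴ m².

Per unit area: Q = 110×10²¹ / (3.6×10¹⁴) ≈ 3.056×10⁸ J/m²
Δh = αQ/(ρcₚ) = 1.8×10⁻⁴ × 3.056×10⁸ / (1023 × 3960) ≈ 0.013579 m

Δh ≈ 14 mm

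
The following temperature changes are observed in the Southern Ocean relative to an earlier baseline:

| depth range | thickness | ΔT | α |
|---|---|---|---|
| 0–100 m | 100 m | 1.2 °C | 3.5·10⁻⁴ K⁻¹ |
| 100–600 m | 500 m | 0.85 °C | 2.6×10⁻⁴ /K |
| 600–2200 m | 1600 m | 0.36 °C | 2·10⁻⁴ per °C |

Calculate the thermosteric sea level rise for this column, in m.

0.268 m of thermosteric rise

Layer 1: 3.5×10⁻⁴ × 100 × 1.2 = 0.04200 m
100–600 m: 2.6×10⁻⁴ × 500 × 0.85 = 0.11050 m
600–2200 m: 1600 × 0.36 × 2×10⁻⁴ = 0.11520 m
Δh = 0.04200 + 0.11050 + 0.11520 = 0.26770 m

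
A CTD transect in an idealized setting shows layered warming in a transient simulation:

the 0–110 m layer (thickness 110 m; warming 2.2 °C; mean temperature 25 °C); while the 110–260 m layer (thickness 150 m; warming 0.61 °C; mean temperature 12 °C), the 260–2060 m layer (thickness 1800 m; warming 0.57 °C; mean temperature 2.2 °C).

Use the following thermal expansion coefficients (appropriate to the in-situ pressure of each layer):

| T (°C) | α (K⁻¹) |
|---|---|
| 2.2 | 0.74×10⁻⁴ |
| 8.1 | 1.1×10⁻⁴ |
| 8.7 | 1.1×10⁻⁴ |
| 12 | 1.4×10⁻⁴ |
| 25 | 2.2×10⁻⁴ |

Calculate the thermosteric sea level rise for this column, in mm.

Layer 1 at 25 °C → α = 2.2×10⁻⁴ K⁻¹
Layer 2 at 12 °C → α = 1.4×10⁻⁴ K⁻¹
Layer 3 at 2.2 °C → α = 0.74×10⁻⁴ K⁻¹
0–110 m: 2.2×10⁻⁴ × 110 × 2.2 = 0.05324 m
1.4×10⁻⁴ × 0.61 × 150 = 0.01281 m
Layer 3: 0.57 × 0.74×10⁻⁴ × 1800 = 0.075924 m
Δh = 0.05324 + 0.01281 + 0.075924 = 0.141974 m ≈ 142 mm

142 mm of thermosteric rise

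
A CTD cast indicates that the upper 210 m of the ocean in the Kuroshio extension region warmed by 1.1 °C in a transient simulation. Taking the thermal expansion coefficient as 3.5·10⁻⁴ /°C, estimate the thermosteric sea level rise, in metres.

Δh = αΔT·H = 3.5×10⁻⁴ × 1.1 × 210 = 0.08085 m

about 0.0809 m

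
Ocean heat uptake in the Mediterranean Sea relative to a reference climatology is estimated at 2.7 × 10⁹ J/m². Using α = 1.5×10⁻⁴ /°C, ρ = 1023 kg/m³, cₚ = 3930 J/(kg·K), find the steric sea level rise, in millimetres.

Δh = αQ/(ρcₚ) = 1.5×10⁻⁴ × 2.7×10⁹ / (1023 × 3930) ≈ 0.10074 m

about 100 mm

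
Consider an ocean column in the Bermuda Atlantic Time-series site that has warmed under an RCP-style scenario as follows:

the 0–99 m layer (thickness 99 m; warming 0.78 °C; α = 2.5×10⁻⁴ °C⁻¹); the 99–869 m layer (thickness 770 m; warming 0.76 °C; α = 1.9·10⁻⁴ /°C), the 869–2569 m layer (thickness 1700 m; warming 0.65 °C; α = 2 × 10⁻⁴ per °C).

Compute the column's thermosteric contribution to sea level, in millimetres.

Layer 1: 99 × 0.78 × 2.5×10⁻⁴ = 0.019305 m
99–869 m: 1.9×10⁻⁴ × 0.76 × 770 = 0.111188 m
869–2569 m: 2×10⁻⁴ × 1700 × 0.65 = 0.22100 m
Δh = 0.019305 + 0.111188 + 0.22100 = 0.351493 m

about 351 mm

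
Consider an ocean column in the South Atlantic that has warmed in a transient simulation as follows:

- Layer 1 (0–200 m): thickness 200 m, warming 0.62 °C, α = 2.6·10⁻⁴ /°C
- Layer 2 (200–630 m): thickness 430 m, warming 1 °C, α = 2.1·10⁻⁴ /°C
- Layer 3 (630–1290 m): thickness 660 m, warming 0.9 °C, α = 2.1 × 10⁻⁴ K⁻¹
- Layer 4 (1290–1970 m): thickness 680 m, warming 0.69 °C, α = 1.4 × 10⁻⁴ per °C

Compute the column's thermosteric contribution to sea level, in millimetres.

0–200 m: 200 × 0.62 × 2.6×10⁻⁴ = 0.03224 m
2.1×10⁻⁴ × 1 × 430 = 0.09030 m
630–1290 m: 660 × 2.1×10⁻⁴ × 0.9 = 0.12474 m
0.69 × 680 × 1.4×10⁻⁴ = 0.065688 m
Δh = 0.03224 + 0.09030 + 0.12474 + 0.065688 = 0.312968 m ≈ 313 mm

313 mm of thermosteric rise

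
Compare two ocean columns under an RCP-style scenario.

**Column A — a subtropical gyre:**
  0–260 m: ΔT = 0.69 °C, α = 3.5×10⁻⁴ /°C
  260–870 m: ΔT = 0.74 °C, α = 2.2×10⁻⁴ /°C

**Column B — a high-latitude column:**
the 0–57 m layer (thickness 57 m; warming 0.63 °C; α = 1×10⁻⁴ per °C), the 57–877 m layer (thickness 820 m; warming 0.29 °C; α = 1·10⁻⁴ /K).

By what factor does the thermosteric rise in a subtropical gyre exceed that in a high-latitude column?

≈ 5.92×

A Layer 1: 0.69 × 260 × 3.5×10⁻⁴ = 0.06279 m
A Layer 2: 0.74 × 610 × 2.2×10⁻⁴ = 0.099308 m
A total: 0.162098 m
B 0.63 × 1×10⁻⁴ × 57 = 0.003591 m
B 57–877 m: 1×10⁻⁴ × 820 × 0.29 = 0.02378 m
B total: 0.027371 m
Ratio: 0.162098 / 0.027371 ≈ 5.922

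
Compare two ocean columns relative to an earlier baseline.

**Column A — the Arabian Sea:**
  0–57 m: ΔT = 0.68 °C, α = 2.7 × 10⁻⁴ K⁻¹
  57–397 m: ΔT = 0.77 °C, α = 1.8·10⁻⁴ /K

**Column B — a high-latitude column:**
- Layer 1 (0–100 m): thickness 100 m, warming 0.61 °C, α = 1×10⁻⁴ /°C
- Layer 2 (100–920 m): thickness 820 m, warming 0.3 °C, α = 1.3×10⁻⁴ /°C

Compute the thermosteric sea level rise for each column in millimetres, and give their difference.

A 2.7×10⁻⁴ × 57 × 0.68 = 0.0104652 m
A 57–397 m: 1.8×10⁻⁴ × 0.77 × 340 = 0.047124 m
A total: 0.0575892 m
B Layer 1: 100 × 0.61 × 1×10⁻⁴ = 0.00610 m
B 100–920 m: 0.3 × 820 × 1.3×10⁻⁴ = 0.03198 m
B total: 0.03808 m
Difference: 0.0575892 − 0.03808 = 0.0195092 m

Δh_A ≈ 58 mm, Δh_B ≈ 38 mm; difference ≈ 20 mm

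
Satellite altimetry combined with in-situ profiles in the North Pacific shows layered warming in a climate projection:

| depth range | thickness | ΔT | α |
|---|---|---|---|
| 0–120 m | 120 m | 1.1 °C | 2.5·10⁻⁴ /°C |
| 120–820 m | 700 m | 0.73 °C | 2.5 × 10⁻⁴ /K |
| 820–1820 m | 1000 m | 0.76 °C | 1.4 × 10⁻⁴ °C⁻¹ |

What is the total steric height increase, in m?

0–120 m: 1.1 × 120 × 2.5×10⁻⁴ = 0.03300 m
120–820 m: 2.5×10⁻⁴ × 0.73 × 700 = 0.12775 m
820–1820 m: 0.76 × 1000 × 1.4×10⁻⁴ = 0.10640 m
Δh = 0.03300 + 0.12775 + 0.10640 = 0.26715 m

0.27 m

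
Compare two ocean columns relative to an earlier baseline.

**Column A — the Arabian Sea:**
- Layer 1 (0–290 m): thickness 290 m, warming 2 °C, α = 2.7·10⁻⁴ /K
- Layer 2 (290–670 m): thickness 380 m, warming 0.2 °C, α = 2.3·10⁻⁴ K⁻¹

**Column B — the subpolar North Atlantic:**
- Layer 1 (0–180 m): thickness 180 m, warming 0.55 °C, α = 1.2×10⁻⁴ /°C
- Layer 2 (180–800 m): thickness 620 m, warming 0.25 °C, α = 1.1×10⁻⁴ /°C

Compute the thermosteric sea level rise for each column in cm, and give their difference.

A Layer 1: 2.7×10⁻⁴ × 2 × 290 = 0.15660 m
A Layer 2: 2.3×10⁻⁴ × 380 × 0.2 = 0.01748 m
A total: 0.17408 m
B 0–180 m: 0.55 × 180 × 1.2×10⁻⁴ = 0.01188 m
B Layer 2: 1.1×10⁻⁴ × 620 × 0.25 = 0.01705 m
B total: 0.02893 m
Difference: 0.17408 − 0.02893 = 0.14515 m

Δh_A ≈ 17.4 cm, Δh_B ≈ 2.89 cm; difference ≈ 14.5 cm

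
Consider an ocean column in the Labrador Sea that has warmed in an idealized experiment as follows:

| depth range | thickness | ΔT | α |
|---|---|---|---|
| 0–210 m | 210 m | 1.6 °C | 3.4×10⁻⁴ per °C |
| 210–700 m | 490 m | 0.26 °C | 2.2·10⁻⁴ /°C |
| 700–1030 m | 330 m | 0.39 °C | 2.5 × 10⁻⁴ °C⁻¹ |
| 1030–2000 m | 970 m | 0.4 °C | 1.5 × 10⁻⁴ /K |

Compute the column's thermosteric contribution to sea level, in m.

Δh = 0.23 m

0–210 m: 210 × 3.4×10⁻⁴ × 1.6 = 0.11424 m
210–700 m: 2.2×10⁻⁴ × 0.26 × 490 = 0.028028 m
Layer 3: 2.5×10⁻⁴ × 330 × 0.39 = 0.032175 m
0.4 × 970 × 1.5×10⁻⁴ = 0.05820 m
Δh = 0.11424 + 0.028028 + 0.032175 + 0.05820 = 0.232643 m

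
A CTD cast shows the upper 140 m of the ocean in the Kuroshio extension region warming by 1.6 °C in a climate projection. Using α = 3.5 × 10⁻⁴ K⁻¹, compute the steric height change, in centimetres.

Δh = αΔT·H = 3.5×10⁻⁴ × 1.6 × 140 = 0.07840 m

Δh ≈ 7.8 cm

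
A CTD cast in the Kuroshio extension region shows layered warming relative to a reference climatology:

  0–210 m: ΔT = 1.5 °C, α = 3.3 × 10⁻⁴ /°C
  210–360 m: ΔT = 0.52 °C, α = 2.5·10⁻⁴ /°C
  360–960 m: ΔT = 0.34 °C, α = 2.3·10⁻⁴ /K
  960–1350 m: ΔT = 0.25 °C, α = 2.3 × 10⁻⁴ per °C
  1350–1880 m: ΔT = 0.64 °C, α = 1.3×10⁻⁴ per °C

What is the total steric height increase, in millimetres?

Δh = 237 mm

210 × 1.5 × 3.3×10⁻⁴ = 0.10395 m
2.5×10⁻⁴ × 150 × 0.52 = 0.01950 m
2.3×10⁻⁴ × 0.34 × 600 = 0.04692 m
Layer 4: 0.25 × 390 × 2.3×10⁻⁴ = 0.022425 m
1350–1880 m: 530 × 0.64 × 1.3×10⁻⁴ = 0.044096 m
Δh = 0.10395 + 0.01950 + 0.04692 + 0.022425 + 0.044096 = 0.236891 m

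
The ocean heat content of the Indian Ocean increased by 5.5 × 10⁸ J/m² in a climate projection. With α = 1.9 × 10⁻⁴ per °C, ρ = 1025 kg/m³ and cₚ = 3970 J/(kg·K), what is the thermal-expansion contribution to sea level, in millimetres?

Δh = αQ/(ρcₚ) = 1.9×10⁻⁴ × 5.5×10⁸ / (1025 × 3970) ≈ 0.02568 m

25.7 mm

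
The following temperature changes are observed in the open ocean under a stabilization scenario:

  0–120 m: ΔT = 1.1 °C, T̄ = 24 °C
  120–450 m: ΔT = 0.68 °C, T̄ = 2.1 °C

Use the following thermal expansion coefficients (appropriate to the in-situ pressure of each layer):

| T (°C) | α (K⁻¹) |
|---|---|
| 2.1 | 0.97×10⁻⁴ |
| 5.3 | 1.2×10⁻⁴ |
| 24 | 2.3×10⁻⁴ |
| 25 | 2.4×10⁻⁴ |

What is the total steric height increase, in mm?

52.1 mm of thermosteric rise

Layer 1 at 24 °C → α = 2.3×10⁻⁴ K⁻¹
Layer 2 at 2.1 °C → α = 0.97×10⁻⁴ K⁻¹
Layer 1: 120 × 2.3×10⁻⁴ × 1.1 = 0.03036 m
Layer 2: 0.97×10⁻⁴ × 0.68 × 330 = 0.0217668 m
Δh = 0.03036 + 0.0217668 = 0.0521268 m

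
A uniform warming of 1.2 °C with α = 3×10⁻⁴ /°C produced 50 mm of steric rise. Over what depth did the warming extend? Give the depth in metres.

H = Δh/(αΔT) = 0.05 / (3×10⁻⁴ × 1.2) ≈ 138.9 m

H ≈ 140 m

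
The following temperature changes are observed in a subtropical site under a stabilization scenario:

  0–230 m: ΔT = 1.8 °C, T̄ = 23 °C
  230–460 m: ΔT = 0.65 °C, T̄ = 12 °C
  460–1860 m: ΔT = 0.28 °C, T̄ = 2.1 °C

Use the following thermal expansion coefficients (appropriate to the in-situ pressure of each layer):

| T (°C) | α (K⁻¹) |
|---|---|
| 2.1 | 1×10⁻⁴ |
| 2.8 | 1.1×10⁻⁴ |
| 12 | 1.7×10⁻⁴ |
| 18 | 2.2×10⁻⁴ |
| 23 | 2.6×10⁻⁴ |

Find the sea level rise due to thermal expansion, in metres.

Δh ≈ 0.17 m

Layer 1 at 23 °C → α = 2.6×10⁻⁴ K⁻¹
Layer 2 at 12 °C → α = 1.7×10⁻⁴ K⁻¹
Layer 3 at 2.1 °C → α = 1×10⁻⁴ K⁻¹
230 × 2.6×10⁻⁴ × 1.8 = 0.10764 m
Layer 2: 230 × 0.65 × 1.7×10⁻⁴ = 0.025415 m
0.28 × 1400 × 1×10⁻⁴ = 0.03920 m
Δh = 0.10764 + 0.025415 + 0.03920 = 0.172255 m ≈ 0.17 m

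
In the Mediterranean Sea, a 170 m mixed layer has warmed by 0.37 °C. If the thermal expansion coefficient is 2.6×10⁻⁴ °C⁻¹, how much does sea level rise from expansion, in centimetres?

Δh = αΔT·H = 2.6×10⁻⁴ × 0.37 × 170 = 0.016354 m

1.64 cm of thermosteric rise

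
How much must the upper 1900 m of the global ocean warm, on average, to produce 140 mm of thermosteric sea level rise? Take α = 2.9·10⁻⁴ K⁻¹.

0.254 K

ΔT = Δh/(αH) = 0.14 / (2.9×10⁻⁴ × 1900) ≈ 0.2541 K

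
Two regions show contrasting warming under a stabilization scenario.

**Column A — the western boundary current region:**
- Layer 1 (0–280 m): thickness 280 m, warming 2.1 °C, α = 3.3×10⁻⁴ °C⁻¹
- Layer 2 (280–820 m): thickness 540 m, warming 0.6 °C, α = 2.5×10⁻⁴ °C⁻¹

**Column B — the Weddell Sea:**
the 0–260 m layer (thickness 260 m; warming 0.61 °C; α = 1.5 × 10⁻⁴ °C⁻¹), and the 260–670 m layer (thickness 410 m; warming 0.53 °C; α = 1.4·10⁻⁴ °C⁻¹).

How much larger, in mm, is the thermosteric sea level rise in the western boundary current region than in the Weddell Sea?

A 0–280 m: 280 × 3.3×10⁻⁴ × 2.1 = 0.19404 m
A Layer 2: 2.5×10⁻⁴ × 0.6 × 540 = 0.08100 m
A total: 0.27504 m
B 0–260 m: 260 × 1.5×10⁻⁴ × 0.61 = 0.02379 m
B Layer 2: 1.4×10⁻⁴ × 410 × 0.53 = 0.030422 m
B total: 0.054212 m
Difference: 0.27504 − 0.054212 = 0.220828 m

Δh_A − Δh_B ≈ 220 mm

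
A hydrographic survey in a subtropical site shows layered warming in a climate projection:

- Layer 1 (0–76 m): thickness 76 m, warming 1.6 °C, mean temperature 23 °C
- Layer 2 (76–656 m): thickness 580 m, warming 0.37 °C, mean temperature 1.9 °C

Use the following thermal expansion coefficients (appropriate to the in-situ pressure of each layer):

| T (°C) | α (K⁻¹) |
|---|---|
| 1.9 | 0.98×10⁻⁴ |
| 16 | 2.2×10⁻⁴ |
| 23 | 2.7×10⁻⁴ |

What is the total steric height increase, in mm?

53.9 mm

Layer 1 at 23 °C → α = 2.7×10⁻⁴ K⁻¹
Layer 2 at 1.9 °C → α = 0.98×10⁻⁴ K⁻¹
Layer 1: 1.6 × 2.7×10⁻⁴ × 76 = 0.032832 m
76–656 m: 0.37 × 0.98×10⁻⁴ × 580 = 0.0210308 m
Δh = 0.032832 + 0.0210308 = 0.0538628 m ≈ 53.9 mm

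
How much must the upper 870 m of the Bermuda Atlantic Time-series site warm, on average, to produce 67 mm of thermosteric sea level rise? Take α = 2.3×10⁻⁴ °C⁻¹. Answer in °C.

about 0.33 °C

ΔT = Δh/(αH) = 0.067 / (2.3×10⁻⁴ × 870) ≈ 0.3348 °C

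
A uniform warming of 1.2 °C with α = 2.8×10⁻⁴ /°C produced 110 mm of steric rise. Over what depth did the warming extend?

H = Δh/(αΔT) = 0.11 / (2.8×10⁻⁴ × 1.2) ≈ 327.4 m

327 m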